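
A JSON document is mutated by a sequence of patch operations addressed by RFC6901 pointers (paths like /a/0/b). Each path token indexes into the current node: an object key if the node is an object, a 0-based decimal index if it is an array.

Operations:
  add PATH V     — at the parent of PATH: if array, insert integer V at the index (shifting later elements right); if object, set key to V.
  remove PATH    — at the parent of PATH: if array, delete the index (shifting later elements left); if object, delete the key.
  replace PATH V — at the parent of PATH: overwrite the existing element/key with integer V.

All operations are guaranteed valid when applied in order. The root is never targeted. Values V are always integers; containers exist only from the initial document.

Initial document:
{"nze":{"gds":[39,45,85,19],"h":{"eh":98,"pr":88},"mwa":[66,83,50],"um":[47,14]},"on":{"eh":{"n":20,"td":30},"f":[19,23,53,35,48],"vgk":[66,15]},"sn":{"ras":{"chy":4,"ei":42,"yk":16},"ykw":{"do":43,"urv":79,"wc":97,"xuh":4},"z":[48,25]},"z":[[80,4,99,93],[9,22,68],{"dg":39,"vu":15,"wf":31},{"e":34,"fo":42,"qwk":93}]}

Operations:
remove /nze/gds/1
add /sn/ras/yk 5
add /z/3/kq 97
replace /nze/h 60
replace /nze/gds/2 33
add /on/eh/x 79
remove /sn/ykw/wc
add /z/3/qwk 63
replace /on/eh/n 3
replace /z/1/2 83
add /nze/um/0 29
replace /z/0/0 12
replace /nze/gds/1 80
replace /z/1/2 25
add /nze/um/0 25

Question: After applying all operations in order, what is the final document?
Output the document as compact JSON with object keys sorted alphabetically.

Answer: {"nze":{"gds":[39,80,33],"h":60,"mwa":[66,83,50],"um":[25,29,47,14]},"on":{"eh":{"n":3,"td":30,"x":79},"f":[19,23,53,35,48],"vgk":[66,15]},"sn":{"ras":{"chy":4,"ei":42,"yk":5},"ykw":{"do":43,"urv":79,"xuh":4},"z":[48,25]},"z":[[12,4,99,93],[9,22,25],{"dg":39,"vu":15,"wf":31},{"e":34,"fo":42,"kq":97,"qwk":63}]}

Derivation:
After op 1 (remove /nze/gds/1): {"nze":{"gds":[39,85,19],"h":{"eh":98,"pr":88},"mwa":[66,83,50],"um":[47,14]},"on":{"eh":{"n":20,"td":30},"f":[19,23,53,35,48],"vgk":[66,15]},"sn":{"ras":{"chy":4,"ei":42,"yk":16},"ykw":{"do":43,"urv":79,"wc":97,"xuh":4},"z":[48,25]},"z":[[80,4,99,93],[9,22,68],{"dg":39,"vu":15,"wf":31},{"e":34,"fo":42,"qwk":93}]}
After op 2 (add /sn/ras/yk 5): {"nze":{"gds":[39,85,19],"h":{"eh":98,"pr":88},"mwa":[66,83,50],"um":[47,14]},"on":{"eh":{"n":20,"td":30},"f":[19,23,53,35,48],"vgk":[66,15]},"sn":{"ras":{"chy":4,"ei":42,"yk":5},"ykw":{"do":43,"urv":79,"wc":97,"xuh":4},"z":[48,25]},"z":[[80,4,99,93],[9,22,68],{"dg":39,"vu":15,"wf":31},{"e":34,"fo":42,"qwk":93}]}
After op 3 (add /z/3/kq 97): {"nze":{"gds":[39,85,19],"h":{"eh":98,"pr":88},"mwa":[66,83,50],"um":[47,14]},"on":{"eh":{"n":20,"td":30},"f":[19,23,53,35,48],"vgk":[66,15]},"sn":{"ras":{"chy":4,"ei":42,"yk":5},"ykw":{"do":43,"urv":79,"wc":97,"xuh":4},"z":[48,25]},"z":[[80,4,99,93],[9,22,68],{"dg":39,"vu":15,"wf":31},{"e":34,"fo":42,"kq":97,"qwk":93}]}
After op 4 (replace /nze/h 60): {"nze":{"gds":[39,85,19],"h":60,"mwa":[66,83,50],"um":[47,14]},"on":{"eh":{"n":20,"td":30},"f":[19,23,53,35,48],"vgk":[66,15]},"sn":{"ras":{"chy":4,"ei":42,"yk":5},"ykw":{"do":43,"urv":79,"wc":97,"xuh":4},"z":[48,25]},"z":[[80,4,99,93],[9,22,68],{"dg":39,"vu":15,"wf":31},{"e":34,"fo":42,"kq":97,"qwk":93}]}
After op 5 (replace /nze/gds/2 33): {"nze":{"gds":[39,85,33],"h":60,"mwa":[66,83,50],"um":[47,14]},"on":{"eh":{"n":20,"td":30},"f":[19,23,53,35,48],"vgk":[66,15]},"sn":{"ras":{"chy":4,"ei":42,"yk":5},"ykw":{"do":43,"urv":79,"wc":97,"xuh":4},"z":[48,25]},"z":[[80,4,99,93],[9,22,68],{"dg":39,"vu":15,"wf":31},{"e":34,"fo":42,"kq":97,"qwk":93}]}
After op 6 (add /on/eh/x 79): {"nze":{"gds":[39,85,33],"h":60,"mwa":[66,83,50],"um":[47,14]},"on":{"eh":{"n":20,"td":30,"x":79},"f":[19,23,53,35,48],"vgk":[66,15]},"sn":{"ras":{"chy":4,"ei":42,"yk":5},"ykw":{"do":43,"urv":79,"wc":97,"xuh":4},"z":[48,25]},"z":[[80,4,99,93],[9,22,68],{"dg":39,"vu":15,"wf":31},{"e":34,"fo":42,"kq":97,"qwk":93}]}
After op 7 (remove /sn/ykw/wc): {"nze":{"gds":[39,85,33],"h":60,"mwa":[66,83,50],"um":[47,14]},"on":{"eh":{"n":20,"td":30,"x":79},"f":[19,23,53,35,48],"vgk":[66,15]},"sn":{"ras":{"chy":4,"ei":42,"yk":5},"ykw":{"do":43,"urv":79,"xuh":4},"z":[48,25]},"z":[[80,4,99,93],[9,22,68],{"dg":39,"vu":15,"wf":31},{"e":34,"fo":42,"kq":97,"qwk":93}]}
After op 8 (add /z/3/qwk 63): {"nze":{"gds":[39,85,33],"h":60,"mwa":[66,83,50],"um":[47,14]},"on":{"eh":{"n":20,"td":30,"x":79},"f":[19,23,53,35,48],"vgk":[66,15]},"sn":{"ras":{"chy":4,"ei":42,"yk":5},"ykw":{"do":43,"urv":79,"xuh":4},"z":[48,25]},"z":[[80,4,99,93],[9,22,68],{"dg":39,"vu":15,"wf":31},{"e":34,"fo":42,"kq":97,"qwk":63}]}
After op 9 (replace /on/eh/n 3): {"nze":{"gds":[39,85,33],"h":60,"mwa":[66,83,50],"um":[47,14]},"on":{"eh":{"n":3,"td":30,"x":79},"f":[19,23,53,35,48],"vgk":[66,15]},"sn":{"ras":{"chy":4,"ei":42,"yk":5},"ykw":{"do":43,"urv":79,"xuh":4},"z":[48,25]},"z":[[80,4,99,93],[9,22,68],{"dg":39,"vu":15,"wf":31},{"e":34,"fo":42,"kq":97,"qwk":63}]}
After op 10 (replace /z/1/2 83): {"nze":{"gds":[39,85,33],"h":60,"mwa":[66,83,50],"um":[47,14]},"on":{"eh":{"n":3,"td":30,"x":79},"f":[19,23,53,35,48],"vgk":[66,15]},"sn":{"ras":{"chy":4,"ei":42,"yk":5},"ykw":{"do":43,"urv":79,"xuh":4},"z":[48,25]},"z":[[80,4,99,93],[9,22,83],{"dg":39,"vu":15,"wf":31},{"e":34,"fo":42,"kq":97,"qwk":63}]}
After op 11 (add /nze/um/0 29): {"nze":{"gds":[39,85,33],"h":60,"mwa":[66,83,50],"um":[29,47,14]},"on":{"eh":{"n":3,"td":30,"x":79},"f":[19,23,53,35,48],"vgk":[66,15]},"sn":{"ras":{"chy":4,"ei":42,"yk":5},"ykw":{"do":43,"urv":79,"xuh":4},"z":[48,25]},"z":[[80,4,99,93],[9,22,83],{"dg":39,"vu":15,"wf":31},{"e":34,"fo":42,"kq":97,"qwk":63}]}
After op 12 (replace /z/0/0 12): {"nze":{"gds":[39,85,33],"h":60,"mwa":[66,83,50],"um":[29,47,14]},"on":{"eh":{"n":3,"td":30,"x":79},"f":[19,23,53,35,48],"vgk":[66,15]},"sn":{"ras":{"chy":4,"ei":42,"yk":5},"ykw":{"do":43,"urv":79,"xuh":4},"z":[48,25]},"z":[[12,4,99,93],[9,22,83],{"dg":39,"vu":15,"wf":31},{"e":34,"fo":42,"kq":97,"qwk":63}]}
After op 13 (replace /nze/gds/1 80): {"nze":{"gds":[39,80,33],"h":60,"mwa":[66,83,50],"um":[29,47,14]},"on":{"eh":{"n":3,"td":30,"x":79},"f":[19,23,53,35,48],"vgk":[66,15]},"sn":{"ras":{"chy":4,"ei":42,"yk":5},"ykw":{"do":43,"urv":79,"xuh":4},"z":[48,25]},"z":[[12,4,99,93],[9,22,83],{"dg":39,"vu":15,"wf":31},{"e":34,"fo":42,"kq":97,"qwk":63}]}
After op 14 (replace /z/1/2 25): {"nze":{"gds":[39,80,33],"h":60,"mwa":[66,83,50],"um":[29,47,14]},"on":{"eh":{"n":3,"td":30,"x":79},"f":[19,23,53,35,48],"vgk":[66,15]},"sn":{"ras":{"chy":4,"ei":42,"yk":5},"ykw":{"do":43,"urv":79,"xuh":4},"z":[48,25]},"z":[[12,4,99,93],[9,22,25],{"dg":39,"vu":15,"wf":31},{"e":34,"fo":42,"kq":97,"qwk":63}]}
After op 15 (add /nze/um/0 25): {"nze":{"gds":[39,80,33],"h":60,"mwa":[66,83,50],"um":[25,29,47,14]},"on":{"eh":{"n":3,"td":30,"x":79},"f":[19,23,53,35,48],"vgk":[66,15]},"sn":{"ras":{"chy":4,"ei":42,"yk":5},"ykw":{"do":43,"urv":79,"xuh":4},"z":[48,25]},"z":[[12,4,99,93],[9,22,25],{"dg":39,"vu":15,"wf":31},{"e":34,"fo":42,"kq":97,"qwk":63}]}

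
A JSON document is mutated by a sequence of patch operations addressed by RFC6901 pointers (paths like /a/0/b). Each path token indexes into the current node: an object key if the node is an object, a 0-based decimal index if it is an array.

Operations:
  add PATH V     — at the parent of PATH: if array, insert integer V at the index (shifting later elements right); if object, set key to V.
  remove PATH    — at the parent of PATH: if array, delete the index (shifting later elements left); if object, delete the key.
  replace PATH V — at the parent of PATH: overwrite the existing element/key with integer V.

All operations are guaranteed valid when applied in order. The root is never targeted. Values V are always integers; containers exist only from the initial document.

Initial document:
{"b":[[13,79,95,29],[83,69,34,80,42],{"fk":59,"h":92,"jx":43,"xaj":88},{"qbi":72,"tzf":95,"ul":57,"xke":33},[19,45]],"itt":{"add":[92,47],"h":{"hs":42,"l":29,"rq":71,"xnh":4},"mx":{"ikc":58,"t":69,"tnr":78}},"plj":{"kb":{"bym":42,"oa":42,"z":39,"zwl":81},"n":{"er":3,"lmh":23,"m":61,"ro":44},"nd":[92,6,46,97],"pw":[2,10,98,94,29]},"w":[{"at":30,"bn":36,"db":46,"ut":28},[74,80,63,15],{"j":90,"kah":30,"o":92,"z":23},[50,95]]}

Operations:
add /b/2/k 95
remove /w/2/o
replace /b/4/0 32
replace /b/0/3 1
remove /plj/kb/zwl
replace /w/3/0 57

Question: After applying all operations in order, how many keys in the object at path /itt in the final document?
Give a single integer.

After op 1 (add /b/2/k 95): {"b":[[13,79,95,29],[83,69,34,80,42],{"fk":59,"h":92,"jx":43,"k":95,"xaj":88},{"qbi":72,"tzf":95,"ul":57,"xke":33},[19,45]],"itt":{"add":[92,47],"h":{"hs":42,"l":29,"rq":71,"xnh":4},"mx":{"ikc":58,"t":69,"tnr":78}},"plj":{"kb":{"bym":42,"oa":42,"z":39,"zwl":81},"n":{"er":3,"lmh":23,"m":61,"ro":44},"nd":[92,6,46,97],"pw":[2,10,98,94,29]},"w":[{"at":30,"bn":36,"db":46,"ut":28},[74,80,63,15],{"j":90,"kah":30,"o":92,"z":23},[50,95]]}
After op 2 (remove /w/2/o): {"b":[[13,79,95,29],[83,69,34,80,42],{"fk":59,"h":92,"jx":43,"k":95,"xaj":88},{"qbi":72,"tzf":95,"ul":57,"xke":33},[19,45]],"itt":{"add":[92,47],"h":{"hs":42,"l":29,"rq":71,"xnh":4},"mx":{"ikc":58,"t":69,"tnr":78}},"plj":{"kb":{"bym":42,"oa":42,"z":39,"zwl":81},"n":{"er":3,"lmh":23,"m":61,"ro":44},"nd":[92,6,46,97],"pw":[2,10,98,94,29]},"w":[{"at":30,"bn":36,"db":46,"ut":28},[74,80,63,15],{"j":90,"kah":30,"z":23},[50,95]]}
After op 3 (replace /b/4/0 32): {"b":[[13,79,95,29],[83,69,34,80,42],{"fk":59,"h":92,"jx":43,"k":95,"xaj":88},{"qbi":72,"tzf":95,"ul":57,"xke":33},[32,45]],"itt":{"add":[92,47],"h":{"hs":42,"l":29,"rq":71,"xnh":4},"mx":{"ikc":58,"t":69,"tnr":78}},"plj":{"kb":{"bym":42,"oa":42,"z":39,"zwl":81},"n":{"er":3,"lmh":23,"m":61,"ro":44},"nd":[92,6,46,97],"pw":[2,10,98,94,29]},"w":[{"at":30,"bn":36,"db":46,"ut":28},[74,80,63,15],{"j":90,"kah":30,"z":23},[50,95]]}
After op 4 (replace /b/0/3 1): {"b":[[13,79,95,1],[83,69,34,80,42],{"fk":59,"h":92,"jx":43,"k":95,"xaj":88},{"qbi":72,"tzf":95,"ul":57,"xke":33},[32,45]],"itt":{"add":[92,47],"h":{"hs":42,"l":29,"rq":71,"xnh":4},"mx":{"ikc":58,"t":69,"tnr":78}},"plj":{"kb":{"bym":42,"oa":42,"z":39,"zwl":81},"n":{"er":3,"lmh":23,"m":61,"ro":44},"nd":[92,6,46,97],"pw":[2,10,98,94,29]},"w":[{"at":30,"bn":36,"db":46,"ut":28},[74,80,63,15],{"j":90,"kah":30,"z":23},[50,95]]}
After op 5 (remove /plj/kb/zwl): {"b":[[13,79,95,1],[83,69,34,80,42],{"fk":59,"h":92,"jx":43,"k":95,"xaj":88},{"qbi":72,"tzf":95,"ul":57,"xke":33},[32,45]],"itt":{"add":[92,47],"h":{"hs":42,"l":29,"rq":71,"xnh":4},"mx":{"ikc":58,"t":69,"tnr":78}},"plj":{"kb":{"bym":42,"oa":42,"z":39},"n":{"er":3,"lmh":23,"m":61,"ro":44},"nd":[92,6,46,97],"pw":[2,10,98,94,29]},"w":[{"at":30,"bn":36,"db":46,"ut":28},[74,80,63,15],{"j":90,"kah":30,"z":23},[50,95]]}
After op 6 (replace /w/3/0 57): {"b":[[13,79,95,1],[83,69,34,80,42],{"fk":59,"h":92,"jx":43,"k":95,"xaj":88},{"qbi":72,"tzf":95,"ul":57,"xke":33},[32,45]],"itt":{"add":[92,47],"h":{"hs":42,"l":29,"rq":71,"xnh":4},"mx":{"ikc":58,"t":69,"tnr":78}},"plj":{"kb":{"bym":42,"oa":42,"z":39},"n":{"er":3,"lmh":23,"m":61,"ro":44},"nd":[92,6,46,97],"pw":[2,10,98,94,29]},"w":[{"at":30,"bn":36,"db":46,"ut":28},[74,80,63,15],{"j":90,"kah":30,"z":23},[57,95]]}
Size at path /itt: 3

Answer: 3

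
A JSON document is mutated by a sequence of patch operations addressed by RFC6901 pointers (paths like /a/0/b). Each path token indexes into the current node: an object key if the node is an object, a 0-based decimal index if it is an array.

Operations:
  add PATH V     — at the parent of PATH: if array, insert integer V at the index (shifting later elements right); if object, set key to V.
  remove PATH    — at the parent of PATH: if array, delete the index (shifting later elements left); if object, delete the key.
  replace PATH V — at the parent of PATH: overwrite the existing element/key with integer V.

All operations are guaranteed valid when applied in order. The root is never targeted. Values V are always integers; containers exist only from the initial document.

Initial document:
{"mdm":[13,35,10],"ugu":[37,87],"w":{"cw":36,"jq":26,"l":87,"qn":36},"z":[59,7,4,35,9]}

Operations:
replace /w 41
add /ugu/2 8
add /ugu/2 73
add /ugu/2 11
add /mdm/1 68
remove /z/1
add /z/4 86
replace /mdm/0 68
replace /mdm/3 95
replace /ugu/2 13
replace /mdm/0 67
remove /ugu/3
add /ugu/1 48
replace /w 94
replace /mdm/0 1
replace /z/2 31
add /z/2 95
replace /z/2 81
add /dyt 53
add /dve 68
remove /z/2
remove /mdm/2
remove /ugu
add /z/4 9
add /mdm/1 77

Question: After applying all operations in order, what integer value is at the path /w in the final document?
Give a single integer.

Answer: 94

Derivation:
After op 1 (replace /w 41): {"mdm":[13,35,10],"ugu":[37,87],"w":41,"z":[59,7,4,35,9]}
After op 2 (add /ugu/2 8): {"mdm":[13,35,10],"ugu":[37,87,8],"w":41,"z":[59,7,4,35,9]}
After op 3 (add /ugu/2 73): {"mdm":[13,35,10],"ugu":[37,87,73,8],"w":41,"z":[59,7,4,35,9]}
After op 4 (add /ugu/2 11): {"mdm":[13,35,10],"ugu":[37,87,11,73,8],"w":41,"z":[59,7,4,35,9]}
After op 5 (add /mdm/1 68): {"mdm":[13,68,35,10],"ugu":[37,87,11,73,8],"w":41,"z":[59,7,4,35,9]}
After op 6 (remove /z/1): {"mdm":[13,68,35,10],"ugu":[37,87,11,73,8],"w":41,"z":[59,4,35,9]}
After op 7 (add /z/4 86): {"mdm":[13,68,35,10],"ugu":[37,87,11,73,8],"w":41,"z":[59,4,35,9,86]}
After op 8 (replace /mdm/0 68): {"mdm":[68,68,35,10],"ugu":[37,87,11,73,8],"w":41,"z":[59,4,35,9,86]}
After op 9 (replace /mdm/3 95): {"mdm":[68,68,35,95],"ugu":[37,87,11,73,8],"w":41,"z":[59,4,35,9,86]}
After op 10 (replace /ugu/2 13): {"mdm":[68,68,35,95],"ugu":[37,87,13,73,8],"w":41,"z":[59,4,35,9,86]}
After op 11 (replace /mdm/0 67): {"mdm":[67,68,35,95],"ugu":[37,87,13,73,8],"w":41,"z":[59,4,35,9,86]}
After op 12 (remove /ugu/3): {"mdm":[67,68,35,95],"ugu":[37,87,13,8],"w":41,"z":[59,4,35,9,86]}
After op 13 (add /ugu/1 48): {"mdm":[67,68,35,95],"ugu":[37,48,87,13,8],"w":41,"z":[59,4,35,9,86]}
After op 14 (replace /w 94): {"mdm":[67,68,35,95],"ugu":[37,48,87,13,8],"w":94,"z":[59,4,35,9,86]}
After op 15 (replace /mdm/0 1): {"mdm":[1,68,35,95],"ugu":[37,48,87,13,8],"w":94,"z":[59,4,35,9,86]}
After op 16 (replace /z/2 31): {"mdm":[1,68,35,95],"ugu":[37,48,87,13,8],"w":94,"z":[59,4,31,9,86]}
After op 17 (add /z/2 95): {"mdm":[1,68,35,95],"ugu":[37,48,87,13,8],"w":94,"z":[59,4,95,31,9,86]}
After op 18 (replace /z/2 81): {"mdm":[1,68,35,95],"ugu":[37,48,87,13,8],"w":94,"z":[59,4,81,31,9,86]}
After op 19 (add /dyt 53): {"dyt":53,"mdm":[1,68,35,95],"ugu":[37,48,87,13,8],"w":94,"z":[59,4,81,31,9,86]}
After op 20 (add /dve 68): {"dve":68,"dyt":53,"mdm":[1,68,35,95],"ugu":[37,48,87,13,8],"w":94,"z":[59,4,81,31,9,86]}
After op 21 (remove /z/2): {"dve":68,"dyt":53,"mdm":[1,68,35,95],"ugu":[37,48,87,13,8],"w":94,"z":[59,4,31,9,86]}
After op 22 (remove /mdm/2): {"dve":68,"dyt":53,"mdm":[1,68,95],"ugu":[37,48,87,13,8],"w":94,"z":[59,4,31,9,86]}
After op 23 (remove /ugu): {"dve":68,"dyt":53,"mdm":[1,68,95],"w":94,"z":[59,4,31,9,86]}
After op 24 (add /z/4 9): {"dve":68,"dyt":53,"mdm":[1,68,95],"w":94,"z":[59,4,31,9,9,86]}
After op 25 (add /mdm/1 77): {"dve":68,"dyt":53,"mdm":[1,77,68,95],"w":94,"z":[59,4,31,9,9,86]}
Value at /w: 94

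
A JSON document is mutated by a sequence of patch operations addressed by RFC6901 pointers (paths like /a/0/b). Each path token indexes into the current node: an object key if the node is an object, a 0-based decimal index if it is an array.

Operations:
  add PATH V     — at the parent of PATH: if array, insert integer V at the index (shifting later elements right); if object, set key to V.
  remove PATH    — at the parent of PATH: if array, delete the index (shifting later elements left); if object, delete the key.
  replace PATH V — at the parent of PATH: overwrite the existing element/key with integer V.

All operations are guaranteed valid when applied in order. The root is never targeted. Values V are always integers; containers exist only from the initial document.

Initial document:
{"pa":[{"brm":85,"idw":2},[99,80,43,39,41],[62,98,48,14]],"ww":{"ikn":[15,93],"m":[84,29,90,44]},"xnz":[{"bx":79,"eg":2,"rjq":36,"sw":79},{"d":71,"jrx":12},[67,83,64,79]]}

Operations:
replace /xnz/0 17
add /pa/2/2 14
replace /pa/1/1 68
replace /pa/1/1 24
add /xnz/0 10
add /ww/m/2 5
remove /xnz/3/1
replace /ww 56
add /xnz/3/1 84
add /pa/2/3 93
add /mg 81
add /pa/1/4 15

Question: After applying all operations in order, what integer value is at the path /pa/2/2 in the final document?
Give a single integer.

After op 1 (replace /xnz/0 17): {"pa":[{"brm":85,"idw":2},[99,80,43,39,41],[62,98,48,14]],"ww":{"ikn":[15,93],"m":[84,29,90,44]},"xnz":[17,{"d":71,"jrx":12},[67,83,64,79]]}
After op 2 (add /pa/2/2 14): {"pa":[{"brm":85,"idw":2},[99,80,43,39,41],[62,98,14,48,14]],"ww":{"ikn":[15,93],"m":[84,29,90,44]},"xnz":[17,{"d":71,"jrx":12},[67,83,64,79]]}
After op 3 (replace /pa/1/1 68): {"pa":[{"brm":85,"idw":2},[99,68,43,39,41],[62,98,14,48,14]],"ww":{"ikn":[15,93],"m":[84,29,90,44]},"xnz":[17,{"d":71,"jrx":12},[67,83,64,79]]}
After op 4 (replace /pa/1/1 24): {"pa":[{"brm":85,"idw":2},[99,24,43,39,41],[62,98,14,48,14]],"ww":{"ikn":[15,93],"m":[84,29,90,44]},"xnz":[17,{"d":71,"jrx":12},[67,83,64,79]]}
After op 5 (add /xnz/0 10): {"pa":[{"brm":85,"idw":2},[99,24,43,39,41],[62,98,14,48,14]],"ww":{"ikn":[15,93],"m":[84,29,90,44]},"xnz":[10,17,{"d":71,"jrx":12},[67,83,64,79]]}
After op 6 (add /ww/m/2 5): {"pa":[{"brm":85,"idw":2},[99,24,43,39,41],[62,98,14,48,14]],"ww":{"ikn":[15,93],"m":[84,29,5,90,44]},"xnz":[10,17,{"d":71,"jrx":12},[67,83,64,79]]}
After op 7 (remove /xnz/3/1): {"pa":[{"brm":85,"idw":2},[99,24,43,39,41],[62,98,14,48,14]],"ww":{"ikn":[15,93],"m":[84,29,5,90,44]},"xnz":[10,17,{"d":71,"jrx":12},[67,64,79]]}
After op 8 (replace /ww 56): {"pa":[{"brm":85,"idw":2},[99,24,43,39,41],[62,98,14,48,14]],"ww":56,"xnz":[10,17,{"d":71,"jrx":12},[67,64,79]]}
After op 9 (add /xnz/3/1 84): {"pa":[{"brm":85,"idw":2},[99,24,43,39,41],[62,98,14,48,14]],"ww":56,"xnz":[10,17,{"d":71,"jrx":12},[67,84,64,79]]}
After op 10 (add /pa/2/3 93): {"pa":[{"brm":85,"idw":2},[99,24,43,39,41],[62,98,14,93,48,14]],"ww":56,"xnz":[10,17,{"d":71,"jrx":12},[67,84,64,79]]}
After op 11 (add /mg 81): {"mg":81,"pa":[{"brm":85,"idw":2},[99,24,43,39,41],[62,98,14,93,48,14]],"ww":56,"xnz":[10,17,{"d":71,"jrx":12},[67,84,64,79]]}
After op 12 (add /pa/1/4 15): {"mg":81,"pa":[{"brm":85,"idw":2},[99,24,43,39,15,41],[62,98,14,93,48,14]],"ww":56,"xnz":[10,17,{"d":71,"jrx":12},[67,84,64,79]]}
Value at /pa/2/2: 14

Answer: 14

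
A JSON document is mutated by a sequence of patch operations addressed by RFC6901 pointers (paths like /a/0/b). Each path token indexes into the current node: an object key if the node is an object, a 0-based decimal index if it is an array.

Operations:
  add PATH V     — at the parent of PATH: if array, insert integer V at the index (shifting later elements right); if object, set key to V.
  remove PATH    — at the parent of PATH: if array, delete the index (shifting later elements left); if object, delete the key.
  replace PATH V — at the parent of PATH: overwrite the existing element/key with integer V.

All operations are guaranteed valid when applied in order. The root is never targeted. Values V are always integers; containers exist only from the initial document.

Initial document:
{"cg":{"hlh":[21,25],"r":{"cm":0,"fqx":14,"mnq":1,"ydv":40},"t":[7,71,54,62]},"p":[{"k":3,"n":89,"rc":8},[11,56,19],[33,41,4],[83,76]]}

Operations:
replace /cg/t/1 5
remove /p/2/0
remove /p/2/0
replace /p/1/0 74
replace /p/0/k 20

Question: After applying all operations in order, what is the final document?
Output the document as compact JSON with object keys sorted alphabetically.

Answer: {"cg":{"hlh":[21,25],"r":{"cm":0,"fqx":14,"mnq":1,"ydv":40},"t":[7,5,54,62]},"p":[{"k":20,"n":89,"rc":8},[74,56,19],[4],[83,76]]}

Derivation:
After op 1 (replace /cg/t/1 5): {"cg":{"hlh":[21,25],"r":{"cm":0,"fqx":14,"mnq":1,"ydv":40},"t":[7,5,54,62]},"p":[{"k":3,"n":89,"rc":8},[11,56,19],[33,41,4],[83,76]]}
After op 2 (remove /p/2/0): {"cg":{"hlh":[21,25],"r":{"cm":0,"fqx":14,"mnq":1,"ydv":40},"t":[7,5,54,62]},"p":[{"k":3,"n":89,"rc":8},[11,56,19],[41,4],[83,76]]}
After op 3 (remove /p/2/0): {"cg":{"hlh":[21,25],"r":{"cm":0,"fqx":14,"mnq":1,"ydv":40},"t":[7,5,54,62]},"p":[{"k":3,"n":89,"rc":8},[11,56,19],[4],[83,76]]}
After op 4 (replace /p/1/0 74): {"cg":{"hlh":[21,25],"r":{"cm":0,"fqx":14,"mnq":1,"ydv":40},"t":[7,5,54,62]},"p":[{"k":3,"n":89,"rc":8},[74,56,19],[4],[83,76]]}
After op 5 (replace /p/0/k 20): {"cg":{"hlh":[21,25],"r":{"cm":0,"fqx":14,"mnq":1,"ydv":40},"t":[7,5,54,62]},"p":[{"k":20,"n":89,"rc":8},[74,56,19],[4],[83,76]]}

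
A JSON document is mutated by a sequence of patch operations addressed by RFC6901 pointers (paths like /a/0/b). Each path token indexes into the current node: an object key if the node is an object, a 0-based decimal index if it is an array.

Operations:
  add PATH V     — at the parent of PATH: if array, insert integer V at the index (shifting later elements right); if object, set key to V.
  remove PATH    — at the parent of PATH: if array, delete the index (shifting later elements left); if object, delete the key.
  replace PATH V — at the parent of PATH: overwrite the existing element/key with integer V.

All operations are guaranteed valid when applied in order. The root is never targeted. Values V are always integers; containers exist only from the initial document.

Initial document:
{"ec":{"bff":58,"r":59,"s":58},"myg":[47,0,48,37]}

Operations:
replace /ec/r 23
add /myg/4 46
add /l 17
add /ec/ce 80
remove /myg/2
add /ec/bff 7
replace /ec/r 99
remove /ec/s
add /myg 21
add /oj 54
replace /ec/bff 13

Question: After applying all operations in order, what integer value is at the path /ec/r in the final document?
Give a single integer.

Answer: 99

Derivation:
After op 1 (replace /ec/r 23): {"ec":{"bff":58,"r":23,"s":58},"myg":[47,0,48,37]}
After op 2 (add /myg/4 46): {"ec":{"bff":58,"r":23,"s":58},"myg":[47,0,48,37,46]}
After op 3 (add /l 17): {"ec":{"bff":58,"r":23,"s":58},"l":17,"myg":[47,0,48,37,46]}
After op 4 (add /ec/ce 80): {"ec":{"bff":58,"ce":80,"r":23,"s":58},"l":17,"myg":[47,0,48,37,46]}
After op 5 (remove /myg/2): {"ec":{"bff":58,"ce":80,"r":23,"s":58},"l":17,"myg":[47,0,37,46]}
After op 6 (add /ec/bff 7): {"ec":{"bff":7,"ce":80,"r":23,"s":58},"l":17,"myg":[47,0,37,46]}
After op 7 (replace /ec/r 99): {"ec":{"bff":7,"ce":80,"r":99,"s":58},"l":17,"myg":[47,0,37,46]}
After op 8 (remove /ec/s): {"ec":{"bff":7,"ce":80,"r":99},"l":17,"myg":[47,0,37,46]}
After op 9 (add /myg 21): {"ec":{"bff":7,"ce":80,"r":99},"l":17,"myg":21}
After op 10 (add /oj 54): {"ec":{"bff":7,"ce":80,"r":99},"l":17,"myg":21,"oj":54}
After op 11 (replace /ec/bff 13): {"ec":{"bff":13,"ce":80,"r":99},"l":17,"myg":21,"oj":54}
Value at /ec/r: 99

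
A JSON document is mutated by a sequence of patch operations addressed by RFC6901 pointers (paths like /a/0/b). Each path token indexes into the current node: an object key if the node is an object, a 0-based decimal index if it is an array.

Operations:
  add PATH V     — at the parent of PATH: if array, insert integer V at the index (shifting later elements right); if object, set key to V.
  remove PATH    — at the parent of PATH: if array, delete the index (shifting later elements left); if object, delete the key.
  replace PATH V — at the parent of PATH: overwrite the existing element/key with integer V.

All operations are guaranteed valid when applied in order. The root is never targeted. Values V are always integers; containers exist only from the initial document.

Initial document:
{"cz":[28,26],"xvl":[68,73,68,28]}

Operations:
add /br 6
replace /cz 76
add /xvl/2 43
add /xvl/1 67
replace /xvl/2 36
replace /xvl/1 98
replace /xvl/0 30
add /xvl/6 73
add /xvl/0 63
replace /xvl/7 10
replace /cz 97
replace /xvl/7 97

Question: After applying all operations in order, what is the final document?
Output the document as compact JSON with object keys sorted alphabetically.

After op 1 (add /br 6): {"br":6,"cz":[28,26],"xvl":[68,73,68,28]}
After op 2 (replace /cz 76): {"br":6,"cz":76,"xvl":[68,73,68,28]}
After op 3 (add /xvl/2 43): {"br":6,"cz":76,"xvl":[68,73,43,68,28]}
After op 4 (add /xvl/1 67): {"br":6,"cz":76,"xvl":[68,67,73,43,68,28]}
After op 5 (replace /xvl/2 36): {"br":6,"cz":76,"xvl":[68,67,36,43,68,28]}
After op 6 (replace /xvl/1 98): {"br":6,"cz":76,"xvl":[68,98,36,43,68,28]}
After op 7 (replace /xvl/0 30): {"br":6,"cz":76,"xvl":[30,98,36,43,68,28]}
After op 8 (add /xvl/6 73): {"br":6,"cz":76,"xvl":[30,98,36,43,68,28,73]}
After op 9 (add /xvl/0 63): {"br":6,"cz":76,"xvl":[63,30,98,36,43,68,28,73]}
After op 10 (replace /xvl/7 10): {"br":6,"cz":76,"xvl":[63,30,98,36,43,68,28,10]}
After op 11 (replace /cz 97): {"br":6,"cz":97,"xvl":[63,30,98,36,43,68,28,10]}
After op 12 (replace /xvl/7 97): {"br":6,"cz":97,"xvl":[63,30,98,36,43,68,28,97]}

Answer: {"br":6,"cz":97,"xvl":[63,30,98,36,43,68,28,97]}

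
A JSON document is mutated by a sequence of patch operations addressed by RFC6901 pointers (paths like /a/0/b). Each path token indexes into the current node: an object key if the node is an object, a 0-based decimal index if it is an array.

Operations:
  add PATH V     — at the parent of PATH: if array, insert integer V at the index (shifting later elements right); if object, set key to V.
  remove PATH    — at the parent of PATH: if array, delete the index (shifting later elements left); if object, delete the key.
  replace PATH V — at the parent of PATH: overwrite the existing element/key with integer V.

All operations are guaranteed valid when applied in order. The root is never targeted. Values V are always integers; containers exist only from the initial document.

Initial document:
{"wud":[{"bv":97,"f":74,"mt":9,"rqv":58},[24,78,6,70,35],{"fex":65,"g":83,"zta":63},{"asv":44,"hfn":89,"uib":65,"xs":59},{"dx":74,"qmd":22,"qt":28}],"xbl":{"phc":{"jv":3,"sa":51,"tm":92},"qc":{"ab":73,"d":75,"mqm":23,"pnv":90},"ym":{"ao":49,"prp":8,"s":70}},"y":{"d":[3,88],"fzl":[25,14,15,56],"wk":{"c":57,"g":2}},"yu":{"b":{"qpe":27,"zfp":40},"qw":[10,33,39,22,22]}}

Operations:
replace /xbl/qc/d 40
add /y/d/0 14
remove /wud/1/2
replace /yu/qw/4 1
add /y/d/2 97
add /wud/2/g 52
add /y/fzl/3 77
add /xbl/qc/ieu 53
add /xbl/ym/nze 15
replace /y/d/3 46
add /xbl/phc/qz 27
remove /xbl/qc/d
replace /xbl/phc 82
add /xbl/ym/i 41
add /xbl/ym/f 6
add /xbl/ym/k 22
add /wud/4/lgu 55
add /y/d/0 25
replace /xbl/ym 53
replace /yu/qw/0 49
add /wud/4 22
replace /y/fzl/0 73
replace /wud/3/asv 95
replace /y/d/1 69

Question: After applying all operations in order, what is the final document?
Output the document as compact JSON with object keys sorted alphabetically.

After op 1 (replace /xbl/qc/d 40): {"wud":[{"bv":97,"f":74,"mt":9,"rqv":58},[24,78,6,70,35],{"fex":65,"g":83,"zta":63},{"asv":44,"hfn":89,"uib":65,"xs":59},{"dx":74,"qmd":22,"qt":28}],"xbl":{"phc":{"jv":3,"sa":51,"tm":92},"qc":{"ab":73,"d":40,"mqm":23,"pnv":90},"ym":{"ao":49,"prp":8,"s":70}},"y":{"d":[3,88],"fzl":[25,14,15,56],"wk":{"c":57,"g":2}},"yu":{"b":{"qpe":27,"zfp":40},"qw":[10,33,39,22,22]}}
After op 3 (remove /wud/1/2): {"wud":[{"bv":97,"f":74,"mt":9,"rqv":58},[24,78,70,35],{"fex":65,"g":83,"zta":63},{"asv":44,"hfn":89,"uib":65,"xs":59},{"dx":74,"qmd":22,"qt":28}],"xbl":{"phc":{"jv":3,"sa":51,"tm":92},"qc":{"ab":73,"d":40,"mqm":23,"pnv":90},"ym":{"ao":49,"prp":8,"s":70}},"y":{"d":[14,3,88],"fzl":[25,14,15,56],"wk":{"c":57,"g":2}},"yu":{"b":{"qpe":27,"zfp":40},"qw":[10,33,39,22,22]}}
After op 5 (add /y/d/2 97): {"wud":[{"bv":97,"f":74,"mt":9,"rqv":58},[24,78,70,35],{"fex":65,"g":83,"zta":63},{"asv":44,"hfn":89,"uib":65,"xs":59},{"dx":74,"qmd":22,"qt":28}],"xbl":{"phc":{"jv":3,"sa":51,"tm":92},"qc":{"ab":73,"d":40,"mqm":23,"pnv":90},"ym":{"ao":49,"prp":8,"s":70}},"y":{"d":[14,3,97,88],"fzl":[25,14,15,56],"wk":{"c":57,"g":2}},"yu":{"b":{"qpe":27,"zfp":40},"qw":[10,33,39,22,1]}}
After op 7 (add /y/fzl/3 77): {"wud":[{"bv":97,"f":74,"mt":9,"rqv":58},[24,78,70,35],{"fex":65,"g":52,"zta":63},{"asv":44,"hfn":89,"uib":65,"xs":59},{"dx":74,"qmd":22,"qt":28}],"xbl":{"phc":{"jv":3,"sa":51,"tm":92},"qc":{"ab":73,"d":40,"mqm":23,"pnv":90},"ym":{"ao":49,"prp":8,"s":70}},"y":{"d":[14,3,97,88],"fzl":[25,14,15,77,56],"wk":{"c":57,"g":2}},"yu":{"b":{"qpe":27,"zfp":40},"qw":[10,33,39,22,1]}}
After op 9 (add /xbl/ym/nze 15): {"wud":[{"bv":97,"f":74,"mt":9,"rqv":58},[24,78,70,35],{"fex":65,"g":52,"zta":63},{"asv":44,"hfn":89,"uib":65,"xs":59},{"dx":74,"qmd":22,"qt":28}],"xbl":{"phc":{"jv":3,"sa":51,"tm":92},"qc":{"ab":73,"d":40,"ieu":53,"mqm":23,"pnv":90},"ym":{"ao":49,"nze":15,"prp":8,"s":70}},"y":{"d":[14,3,97,88],"fzl":[25,14,15,77,56],"wk":{"c":57,"g":2}},"yu":{"b":{"qpe":27,"zfp":40},"qw":[10,33,39,22,1]}}
After op 11 (add /xbl/phc/qz 27): {"wud":[{"bv":97,"f":74,"mt":9,"rqv":58},[24,78,70,35],{"fex":65,"g":52,"zta":63},{"asv":44,"hfn":89,"uib":65,"xs":59},{"dx":74,"qmd":22,"qt":28}],"xbl":{"phc":{"jv":3,"qz":27,"sa":51,"tm":92},"qc":{"ab":73,"d":40,"ieu":53,"mqm":23,"pnv":90},"ym":{"ao":49,"nze":15,"prp":8,"s":70}},"y":{"d":[14,3,97,46],"fzl":[25,14,15,77,56],"wk":{"c":57,"g":2}},"yu":{"b":{"qpe":27,"zfp":40},"qw":[10,33,39,22,1]}}
After op 13 (replace /xbl/phc 82): {"wud":[{"bv":97,"f":74,"mt":9,"rqv":58},[24,78,70,35],{"fex":65,"g":52,"zta":63},{"asv":44,"hfn":89,"uib":65,"xs":59},{"dx":74,"qmd":22,"qt":28}],"xbl":{"phc":82,"qc":{"ab":73,"ieu":53,"mqm":23,"pnv":90},"ym":{"ao":49,"nze":15,"prp":8,"s":70}},"y":{"d":[14,3,97,46],"fzl":[25,14,15,77,56],"wk":{"c":57,"g":2}},"yu":{"b":{"qpe":27,"zfp":40},"qw":[10,33,39,22,1]}}
After op 15 (add /xbl/ym/f 6): {"wud":[{"bv":97,"f":74,"mt":9,"rqv":58},[24,78,70,35],{"fex":65,"g":52,"zta":63},{"asv":44,"hfn":89,"uib":65,"xs":59},{"dx":74,"qmd":22,"qt":28}],"xbl":{"phc":82,"qc":{"ab":73,"ieu":53,"mqm":23,"pnv":90},"ym":{"ao":49,"f":6,"i":41,"nze":15,"prp":8,"s":70}},"y":{"d":[14,3,97,46],"fzl":[25,14,15,77,56],"wk":{"c":57,"g":2}},"yu":{"b":{"qpe":27,"zfp":40},"qw":[10,33,39,22,1]}}
After op 17 (add /wud/4/lgu 55): {"wud":[{"bv":97,"f":74,"mt":9,"rqv":58},[24,78,70,35],{"fex":65,"g":52,"zta":63},{"asv":44,"hfn":89,"uib":65,"xs":59},{"dx":74,"lgu":55,"qmd":22,"qt":28}],"xbl":{"phc":82,"qc":{"ab":73,"ieu":53,"mqm":23,"pnv":90},"ym":{"ao":49,"f":6,"i":41,"k":22,"nze":15,"prp":8,"s":70}},"y":{"d":[14,3,97,46],"fzl":[25,14,15,77,56],"wk":{"c":57,"g":2}},"yu":{"b":{"qpe":27,"zfp":40},"qw":[10,33,39,22,1]}}
After op 19 (replace /xbl/ym 53): {"wud":[{"bv":97,"f":74,"mt":9,"rqv":58},[24,78,70,35],{"fex":65,"g":52,"zta":63},{"asv":44,"hfn":89,"uib":65,"xs":59},{"dx":74,"lgu":55,"qmd":22,"qt":28}],"xbl":{"phc":82,"qc":{"ab":73,"ieu":53,"mqm":23,"pnv":90},"ym":53},"y":{"d":[25,14,3,97,46],"fzl":[25,14,15,77,56],"wk":{"c":57,"g":2}},"yu":{"b":{"qpe":27,"zfp":40},"qw":[10,33,39,22,1]}}
After op 21 (add /wud/4 22): {"wud":[{"bv":97,"f":74,"mt":9,"rqv":58},[24,78,70,35],{"fex":65,"g":52,"zta":63},{"asv":44,"hfn":89,"uib":65,"xs":59},22,{"dx":74,"lgu":55,"qmd":22,"qt":28}],"xbl":{"phc":82,"qc":{"ab":73,"ieu":53,"mqm":23,"pnv":90},"ym":53},"y":{"d":[25,14,3,97,46],"fzl":[25,14,15,77,56],"wk":{"c":57,"g":2}},"yu":{"b":{"qpe":27,"zfp":40},"qw":[49,33,39,22,1]}}
After op 24 (replace /y/d/1 69): {"wud":[{"bv":97,"f":74,"mt":9,"rqv":58},[24,78,70,35],{"fex":65,"g":52,"zta":63},{"asv":95,"hfn":89,"uib":65,"xs":59},22,{"dx":74,"lgu":55,"qmd":22,"qt":28}],"xbl":{"phc":82,"qc":{"ab":73,"ieu":53,"mqm":23,"pnv":90},"ym":53},"y":{"d":[25,69,3,97,46],"fzl":[73,14,15,77,56],"wk":{"c":57,"g":2}},"yu":{"b":{"qpe":27,"zfp":40},"qw":[49,33,39,22,1]}}

Answer: {"wud":[{"bv":97,"f":74,"mt":9,"rqv":58},[24,78,70,35],{"fex":65,"g":52,"zta":63},{"asv":95,"hfn":89,"uib":65,"xs":59},22,{"dx":74,"lgu":55,"qmd":22,"qt":28}],"xbl":{"phc":82,"qc":{"ab":73,"ieu":53,"mqm":23,"pnv":90},"ym":53},"y":{"d":[25,69,3,97,46],"fzl":[73,14,15,77,56],"wk":{"c":57,"g":2}},"yu":{"b":{"qpe":27,"zfp":40},"qw":[49,33,39,22,1]}}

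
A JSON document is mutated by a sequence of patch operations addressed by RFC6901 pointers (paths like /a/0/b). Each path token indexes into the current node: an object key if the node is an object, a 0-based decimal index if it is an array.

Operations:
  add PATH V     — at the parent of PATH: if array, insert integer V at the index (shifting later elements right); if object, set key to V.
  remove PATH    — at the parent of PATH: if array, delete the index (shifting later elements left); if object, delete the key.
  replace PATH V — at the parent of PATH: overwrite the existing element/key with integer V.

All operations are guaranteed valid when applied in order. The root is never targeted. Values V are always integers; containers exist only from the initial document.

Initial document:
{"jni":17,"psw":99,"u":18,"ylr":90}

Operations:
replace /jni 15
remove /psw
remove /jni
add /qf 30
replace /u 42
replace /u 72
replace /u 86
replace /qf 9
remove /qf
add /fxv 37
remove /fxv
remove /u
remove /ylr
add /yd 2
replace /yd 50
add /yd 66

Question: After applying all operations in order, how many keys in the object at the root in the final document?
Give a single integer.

Answer: 1

Derivation:
After op 1 (replace /jni 15): {"jni":15,"psw":99,"u":18,"ylr":90}
After op 2 (remove /psw): {"jni":15,"u":18,"ylr":90}
After op 3 (remove /jni): {"u":18,"ylr":90}
After op 4 (add /qf 30): {"qf":30,"u":18,"ylr":90}
After op 5 (replace /u 42): {"qf":30,"u":42,"ylr":90}
After op 6 (replace /u 72): {"qf":30,"u":72,"ylr":90}
After op 7 (replace /u 86): {"qf":30,"u":86,"ylr":90}
After op 8 (replace /qf 9): {"qf":9,"u":86,"ylr":90}
After op 9 (remove /qf): {"u":86,"ylr":90}
After op 10 (add /fxv 37): {"fxv":37,"u":86,"ylr":90}
After op 11 (remove /fxv): {"u":86,"ylr":90}
After op 12 (remove /u): {"ylr":90}
After op 13 (remove /ylr): {}
After op 14 (add /yd 2): {"yd":2}
After op 15 (replace /yd 50): {"yd":50}
After op 16 (add /yd 66): {"yd":66}
Size at the root: 1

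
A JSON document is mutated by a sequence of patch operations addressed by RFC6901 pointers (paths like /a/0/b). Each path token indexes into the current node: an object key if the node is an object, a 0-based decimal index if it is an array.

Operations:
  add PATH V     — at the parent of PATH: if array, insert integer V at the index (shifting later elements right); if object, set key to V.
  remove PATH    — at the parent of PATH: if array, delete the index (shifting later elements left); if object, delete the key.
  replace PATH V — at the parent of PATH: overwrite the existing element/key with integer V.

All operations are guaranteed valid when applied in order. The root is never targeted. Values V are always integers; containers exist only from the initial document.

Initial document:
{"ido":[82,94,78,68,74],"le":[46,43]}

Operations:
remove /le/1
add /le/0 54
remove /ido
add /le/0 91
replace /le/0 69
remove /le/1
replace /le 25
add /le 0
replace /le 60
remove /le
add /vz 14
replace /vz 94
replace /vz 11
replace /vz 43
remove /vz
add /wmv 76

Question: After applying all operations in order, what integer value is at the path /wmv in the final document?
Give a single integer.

Answer: 76

Derivation:
After op 1 (remove /le/1): {"ido":[82,94,78,68,74],"le":[46]}
After op 2 (add /le/0 54): {"ido":[82,94,78,68,74],"le":[54,46]}
After op 3 (remove /ido): {"le":[54,46]}
After op 4 (add /le/0 91): {"le":[91,54,46]}
After op 5 (replace /le/0 69): {"le":[69,54,46]}
After op 6 (remove /le/1): {"le":[69,46]}
After op 7 (replace /le 25): {"le":25}
After op 8 (add /le 0): {"le":0}
After op 9 (replace /le 60): {"le":60}
After op 10 (remove /le): {}
After op 11 (add /vz 14): {"vz":14}
After op 12 (replace /vz 94): {"vz":94}
After op 13 (replace /vz 11): {"vz":11}
After op 14 (replace /vz 43): {"vz":43}
After op 15 (remove /vz): {}
After op 16 (add /wmv 76): {"wmv":76}
Value at /wmv: 76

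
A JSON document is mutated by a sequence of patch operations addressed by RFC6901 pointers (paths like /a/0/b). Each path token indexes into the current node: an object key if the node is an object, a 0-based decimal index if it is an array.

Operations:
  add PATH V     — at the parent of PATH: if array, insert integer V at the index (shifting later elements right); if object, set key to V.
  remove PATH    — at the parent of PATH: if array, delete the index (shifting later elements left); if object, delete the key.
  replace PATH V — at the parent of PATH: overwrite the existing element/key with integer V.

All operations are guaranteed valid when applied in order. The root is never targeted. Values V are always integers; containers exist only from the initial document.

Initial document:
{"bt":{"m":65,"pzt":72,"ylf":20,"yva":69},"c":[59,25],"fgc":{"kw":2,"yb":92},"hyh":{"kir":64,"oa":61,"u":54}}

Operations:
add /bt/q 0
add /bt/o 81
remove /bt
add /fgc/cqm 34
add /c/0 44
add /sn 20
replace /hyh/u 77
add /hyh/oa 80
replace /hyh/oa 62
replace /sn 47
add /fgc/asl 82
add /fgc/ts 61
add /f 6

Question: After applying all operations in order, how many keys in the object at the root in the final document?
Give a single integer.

After op 1 (add /bt/q 0): {"bt":{"m":65,"pzt":72,"q":0,"ylf":20,"yva":69},"c":[59,25],"fgc":{"kw":2,"yb":92},"hyh":{"kir":64,"oa":61,"u":54}}
After op 2 (add /bt/o 81): {"bt":{"m":65,"o":81,"pzt":72,"q":0,"ylf":20,"yva":69},"c":[59,25],"fgc":{"kw":2,"yb":92},"hyh":{"kir":64,"oa":61,"u":54}}
After op 3 (remove /bt): {"c":[59,25],"fgc":{"kw":2,"yb":92},"hyh":{"kir":64,"oa":61,"u":54}}
After op 4 (add /fgc/cqm 34): {"c":[59,25],"fgc":{"cqm":34,"kw":2,"yb":92},"hyh":{"kir":64,"oa":61,"u":54}}
After op 5 (add /c/0 44): {"c":[44,59,25],"fgc":{"cqm":34,"kw":2,"yb":92},"hyh":{"kir":64,"oa":61,"u":54}}
After op 6 (add /sn 20): {"c":[44,59,25],"fgc":{"cqm":34,"kw":2,"yb":92},"hyh":{"kir":64,"oa":61,"u":54},"sn":20}
After op 7 (replace /hyh/u 77): {"c":[44,59,25],"fgc":{"cqm":34,"kw":2,"yb":92},"hyh":{"kir":64,"oa":61,"u":77},"sn":20}
After op 8 (add /hyh/oa 80): {"c":[44,59,25],"fgc":{"cqm":34,"kw":2,"yb":92},"hyh":{"kir":64,"oa":80,"u":77},"sn":20}
After op 9 (replace /hyh/oa 62): {"c":[44,59,25],"fgc":{"cqm":34,"kw":2,"yb":92},"hyh":{"kir":64,"oa":62,"u":77},"sn":20}
After op 10 (replace /sn 47): {"c":[44,59,25],"fgc":{"cqm":34,"kw":2,"yb":92},"hyh":{"kir":64,"oa":62,"u":77},"sn":47}
After op 11 (add /fgc/asl 82): {"c":[44,59,25],"fgc":{"asl":82,"cqm":34,"kw":2,"yb":92},"hyh":{"kir":64,"oa":62,"u":77},"sn":47}
After op 12 (add /fgc/ts 61): {"c":[44,59,25],"fgc":{"asl":82,"cqm":34,"kw":2,"ts":61,"yb":92},"hyh":{"kir":64,"oa":62,"u":77},"sn":47}
After op 13 (add /f 6): {"c":[44,59,25],"f":6,"fgc":{"asl":82,"cqm":34,"kw":2,"ts":61,"yb":92},"hyh":{"kir":64,"oa":62,"u":77},"sn":47}
Size at the root: 5

Answer: 5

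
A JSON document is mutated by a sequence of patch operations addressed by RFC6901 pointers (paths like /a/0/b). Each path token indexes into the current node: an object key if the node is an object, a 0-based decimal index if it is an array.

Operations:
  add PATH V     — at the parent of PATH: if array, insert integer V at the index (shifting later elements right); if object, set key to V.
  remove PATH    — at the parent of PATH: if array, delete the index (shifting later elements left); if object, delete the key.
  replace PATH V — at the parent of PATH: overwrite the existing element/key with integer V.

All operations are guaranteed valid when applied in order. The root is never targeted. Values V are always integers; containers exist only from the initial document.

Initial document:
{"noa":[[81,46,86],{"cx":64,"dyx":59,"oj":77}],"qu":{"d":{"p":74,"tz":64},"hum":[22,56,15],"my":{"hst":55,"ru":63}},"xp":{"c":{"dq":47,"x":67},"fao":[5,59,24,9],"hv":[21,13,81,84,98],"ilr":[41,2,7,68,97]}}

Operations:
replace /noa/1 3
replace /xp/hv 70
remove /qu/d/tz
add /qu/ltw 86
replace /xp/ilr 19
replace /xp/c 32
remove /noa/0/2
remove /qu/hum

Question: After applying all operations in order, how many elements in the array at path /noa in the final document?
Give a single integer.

After op 1 (replace /noa/1 3): {"noa":[[81,46,86],3],"qu":{"d":{"p":74,"tz":64},"hum":[22,56,15],"my":{"hst":55,"ru":63}},"xp":{"c":{"dq":47,"x":67},"fao":[5,59,24,9],"hv":[21,13,81,84,98],"ilr":[41,2,7,68,97]}}
After op 2 (replace /xp/hv 70): {"noa":[[81,46,86],3],"qu":{"d":{"p":74,"tz":64},"hum":[22,56,15],"my":{"hst":55,"ru":63}},"xp":{"c":{"dq":47,"x":67},"fao":[5,59,24,9],"hv":70,"ilr":[41,2,7,68,97]}}
After op 3 (remove /qu/d/tz): {"noa":[[81,46,86],3],"qu":{"d":{"p":74},"hum":[22,56,15],"my":{"hst":55,"ru":63}},"xp":{"c":{"dq":47,"x":67},"fao":[5,59,24,9],"hv":70,"ilr":[41,2,7,68,97]}}
After op 4 (add /qu/ltw 86): {"noa":[[81,46,86],3],"qu":{"d":{"p":74},"hum":[22,56,15],"ltw":86,"my":{"hst":55,"ru":63}},"xp":{"c":{"dq":47,"x":67},"fao":[5,59,24,9],"hv":70,"ilr":[41,2,7,68,97]}}
After op 5 (replace /xp/ilr 19): {"noa":[[81,46,86],3],"qu":{"d":{"p":74},"hum":[22,56,15],"ltw":86,"my":{"hst":55,"ru":63}},"xp":{"c":{"dq":47,"x":67},"fao":[5,59,24,9],"hv":70,"ilr":19}}
After op 6 (replace /xp/c 32): {"noa":[[81,46,86],3],"qu":{"d":{"p":74},"hum":[22,56,15],"ltw":86,"my":{"hst":55,"ru":63}},"xp":{"c":32,"fao":[5,59,24,9],"hv":70,"ilr":19}}
After op 7 (remove /noa/0/2): {"noa":[[81,46],3],"qu":{"d":{"p":74},"hum":[22,56,15],"ltw":86,"my":{"hst":55,"ru":63}},"xp":{"c":32,"fao":[5,59,24,9],"hv":70,"ilr":19}}
After op 8 (remove /qu/hum): {"noa":[[81,46],3],"qu":{"d":{"p":74},"ltw":86,"my":{"hst":55,"ru":63}},"xp":{"c":32,"fao":[5,59,24,9],"hv":70,"ilr":19}}
Size at path /noa: 2

Answer: 2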